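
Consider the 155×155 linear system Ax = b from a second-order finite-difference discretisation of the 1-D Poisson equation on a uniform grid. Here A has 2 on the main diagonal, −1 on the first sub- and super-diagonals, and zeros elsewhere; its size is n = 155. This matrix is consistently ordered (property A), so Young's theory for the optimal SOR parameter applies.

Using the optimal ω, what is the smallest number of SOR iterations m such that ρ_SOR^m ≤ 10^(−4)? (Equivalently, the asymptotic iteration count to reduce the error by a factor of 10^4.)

B_J for the 155×155 system has eigenvalues cos(kπ/156); ρ_J = cos(π/156) = 0.9997972.
√(1−ρ_J²) simplifies to sin(π/156) = 0.0201371.
ω* = 2 / (1 + 0.0201371) = 2 / 1.0201371 ≈ 1.9605208.
Hence ρ(B_{ω*}) = 1.9605208 − 1 = 0.9605208.
For 4 digits: m = 4·ln10 / (−ln 0.9605208) = 9.21034/0.0402796 = 228.660; round up → m = 229.

m = 229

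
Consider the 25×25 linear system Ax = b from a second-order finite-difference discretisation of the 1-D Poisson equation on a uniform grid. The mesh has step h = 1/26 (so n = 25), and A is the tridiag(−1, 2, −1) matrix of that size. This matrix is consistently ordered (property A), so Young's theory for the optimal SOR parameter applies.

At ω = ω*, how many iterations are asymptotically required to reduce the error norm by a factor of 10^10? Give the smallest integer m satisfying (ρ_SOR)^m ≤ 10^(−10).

ρ_J = max_k |cos(kπ/26)| = cos(π/26) = 0.9927089
√(1−ρ_J²) simplifies to sin(π/26) = 0.1205367.
ω* = 2/(1 + 0.1205367) = 2/1.1205367 = 1.7848590.
ρ_SOR = ω* − 1 = 1.7848590 − 1 = 0.7848590.
10·ln10 = 23.0259; −ln(0.7848590) = 0.242251; m = ⌈23.0259/0.242251⌉ = ⌈95.050⌉ = 96.

m = 96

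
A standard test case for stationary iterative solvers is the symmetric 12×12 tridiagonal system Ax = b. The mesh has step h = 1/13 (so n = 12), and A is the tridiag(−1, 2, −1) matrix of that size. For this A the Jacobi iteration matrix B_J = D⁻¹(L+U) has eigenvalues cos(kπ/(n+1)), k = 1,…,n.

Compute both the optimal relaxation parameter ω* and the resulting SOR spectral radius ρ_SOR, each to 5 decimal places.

n=12: λ(B_J) = 1 − λ(A)/2 = cos(kπ/13); k=1 gives ρ_J = 0.97094.
√(1 − cos²(π/13)) = sin(π/13) ≈ 0.239316.
Then 2/(1+√(1−ρ_J²)) = 2/(1+0.239316); ω* = 2/1.239316 = 1.61379.
[ρ_SOR] ω* − 1 = 0.61379.

ω* = 1.61379, ρ_SOR = 0.61379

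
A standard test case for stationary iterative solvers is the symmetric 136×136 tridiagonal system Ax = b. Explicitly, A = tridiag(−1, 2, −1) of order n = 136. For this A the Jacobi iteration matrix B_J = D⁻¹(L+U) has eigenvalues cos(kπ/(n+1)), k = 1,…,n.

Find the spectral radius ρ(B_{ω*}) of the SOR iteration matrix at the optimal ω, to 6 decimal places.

ρ_SOR = 0.955169

[ρ_J] n=136: ρ(B_J) = cos(π/(n+1)) = cos(π/137) = 0.999737.
root = sin(π/137) = 0.0229293  (since 1−cos² = sin²).
So ω* = 2/1.0229293 = 1.955169 (Young).
At ω = 1.955169 every |λ(B_ω)| = ω−1, so ρ_SOR = 0.955169.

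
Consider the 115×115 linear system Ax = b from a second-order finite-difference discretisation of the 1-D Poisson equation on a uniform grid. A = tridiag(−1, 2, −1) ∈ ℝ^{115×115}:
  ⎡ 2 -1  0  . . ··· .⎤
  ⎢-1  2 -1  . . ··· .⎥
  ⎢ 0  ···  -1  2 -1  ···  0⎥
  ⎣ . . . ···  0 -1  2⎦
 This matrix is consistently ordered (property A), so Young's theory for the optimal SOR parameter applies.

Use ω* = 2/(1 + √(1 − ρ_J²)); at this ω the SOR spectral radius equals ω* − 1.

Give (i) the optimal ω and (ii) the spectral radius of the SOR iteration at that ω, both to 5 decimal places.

n=115: λ(B_J) = 1 − λ(A)/2 = cos(kπ/116); k=1 gives ρ_J = 0.99963.
√(1−ρ_J²) = |sin(π/116)| = 0.027079
ω* = 2/(1 + 0.027079) = 2/1.027079 = 1.94727.
ρ(B_{ω*}) = ω*−1 = 0.94727

ω* = 1.94727, ρ_SOR = 0.94727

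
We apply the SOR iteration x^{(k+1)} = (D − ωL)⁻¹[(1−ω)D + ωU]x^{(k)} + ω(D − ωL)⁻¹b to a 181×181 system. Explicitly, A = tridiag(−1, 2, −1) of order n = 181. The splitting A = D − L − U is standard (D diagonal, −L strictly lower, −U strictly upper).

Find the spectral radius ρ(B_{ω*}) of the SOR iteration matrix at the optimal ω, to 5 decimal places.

ρ_SOR = 0.96606

ρ_J = max_k |cos(kπ/182)| = cos(π/182) = 0.99985
1 − cos²(π/182) = sin²(π/182) ⇒ √(1−ρ_J²) = sin(π/182) = 0.017261.
ω* = 2 / (1 + 0.017261) = 2 / 1.017261 ≈ 1.96606.
[ρ_SOR] ω* − 1 = 0.96606.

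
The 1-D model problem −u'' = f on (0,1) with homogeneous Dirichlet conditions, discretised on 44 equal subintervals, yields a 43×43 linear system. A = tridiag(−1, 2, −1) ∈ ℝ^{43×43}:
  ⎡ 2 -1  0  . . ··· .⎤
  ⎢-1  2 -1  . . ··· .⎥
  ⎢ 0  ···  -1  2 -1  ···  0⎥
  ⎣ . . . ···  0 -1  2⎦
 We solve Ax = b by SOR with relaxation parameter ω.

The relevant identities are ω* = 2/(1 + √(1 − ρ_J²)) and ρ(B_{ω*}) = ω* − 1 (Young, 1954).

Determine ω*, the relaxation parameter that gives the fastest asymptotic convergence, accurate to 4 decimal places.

ω* = 1.8668

spectrum of D⁻¹(L+U) = {cos(kπ/44) : 1≤k≤43}; ρ_J = cos(π/44) = 0.9975.
√(1−ρ_J²) simplifies to sin(π/44) = 0.07134.
ω* = 2/(1 + 0.07134) = 2/1.07134 = 1.8668.
ρ(B_{ω*}) = ω*−1 = 0.8668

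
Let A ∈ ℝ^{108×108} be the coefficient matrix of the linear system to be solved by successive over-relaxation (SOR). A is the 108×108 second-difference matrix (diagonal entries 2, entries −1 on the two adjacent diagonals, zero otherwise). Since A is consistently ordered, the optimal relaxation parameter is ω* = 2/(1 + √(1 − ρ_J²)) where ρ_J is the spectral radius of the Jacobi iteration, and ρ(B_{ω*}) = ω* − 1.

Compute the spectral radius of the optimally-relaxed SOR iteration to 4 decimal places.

spectrum of D⁻¹(L+U) = {cos(kπ/109) : 1≤k≤108}; ρ_J = cos(π/109) = 0.9996.
1 − cos²(π/109) = sin²(π/109) ⇒ √(1−ρ_J²) = sin(π/109) = 0.02882.
Then 2/(1+√(1−ρ_J²)) = 2/(1+0.02882); ω* = 2/1.02882 = 1.9440.
Hence ρ(B_{ω*}) = 1.9440 − 1 = 0.9440.

ρ_SOR = 0.9440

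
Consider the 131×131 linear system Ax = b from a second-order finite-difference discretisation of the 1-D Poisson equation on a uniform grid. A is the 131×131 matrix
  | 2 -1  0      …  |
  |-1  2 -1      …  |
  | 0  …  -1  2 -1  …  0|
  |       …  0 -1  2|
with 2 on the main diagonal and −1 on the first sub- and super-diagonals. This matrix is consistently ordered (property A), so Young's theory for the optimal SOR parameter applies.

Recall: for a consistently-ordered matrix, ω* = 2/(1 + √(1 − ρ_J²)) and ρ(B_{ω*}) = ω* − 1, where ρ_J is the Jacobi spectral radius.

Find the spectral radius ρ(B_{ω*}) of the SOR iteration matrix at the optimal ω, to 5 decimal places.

n=131: λ(B_J) = 1 − λ(A)/2 = cos(kπ/132); k=1 gives ρ_J = 0.99972.
√(1−ρ_J²) = |sin(π/132)| = 0.023798
ω* = 2/(1 + 0.023798) = 2/1.023798 = 1.95351.
ρ_SOR = ω* − 1 ≈ 0.95351.

ρ_SOR = 0.95351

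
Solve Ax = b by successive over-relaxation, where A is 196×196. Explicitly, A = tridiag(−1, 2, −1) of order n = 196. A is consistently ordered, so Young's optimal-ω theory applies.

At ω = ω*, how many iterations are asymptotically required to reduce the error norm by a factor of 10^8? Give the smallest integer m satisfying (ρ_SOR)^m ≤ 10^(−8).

ρ_J = max_k |cos(kπ/197)| = cos(π/197) = 0.9998728
root = sin(π/197) = 0.0159465  (since 1−cos² = sin²).
Then 2/(1+√(1−ρ_J²)) = 2/(1+0.0159465); ω* = 2/1.0159465 = 1.9686076.
and ρ(B_{ω*}) = 1.9686076 − 1 = 0.9686076.
ρ_SOR^m ≤ 10^(−8) ⇔ m ≥ 8·ln10/(−ln 0.9686076) = 18.4207/0.0318957 = 577.529; m = ⌈577.529⌉ = 578.

m = 578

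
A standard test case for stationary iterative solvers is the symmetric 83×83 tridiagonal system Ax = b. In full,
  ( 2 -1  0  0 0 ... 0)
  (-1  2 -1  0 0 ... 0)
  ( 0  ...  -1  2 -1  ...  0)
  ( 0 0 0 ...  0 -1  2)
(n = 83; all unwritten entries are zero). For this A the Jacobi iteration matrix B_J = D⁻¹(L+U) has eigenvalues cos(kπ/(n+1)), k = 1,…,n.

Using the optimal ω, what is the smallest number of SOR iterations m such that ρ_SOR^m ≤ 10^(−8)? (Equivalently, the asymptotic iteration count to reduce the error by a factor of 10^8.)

m = 247

ρ_J = max_k |cos(kπ/84)| = cos(π/84) = 0.9993007
root = sin(π/84) = 0.0373912  (since 1−cos² = sin²).
So ω* = 2/1.0373912 = 1.9279130 (Young).
[ρ_SOR] ω* − 1 = 0.9279130.
m ≥ 8·ln10 / (−ln 0.9279130) = 246.209; smallest integer m = 247.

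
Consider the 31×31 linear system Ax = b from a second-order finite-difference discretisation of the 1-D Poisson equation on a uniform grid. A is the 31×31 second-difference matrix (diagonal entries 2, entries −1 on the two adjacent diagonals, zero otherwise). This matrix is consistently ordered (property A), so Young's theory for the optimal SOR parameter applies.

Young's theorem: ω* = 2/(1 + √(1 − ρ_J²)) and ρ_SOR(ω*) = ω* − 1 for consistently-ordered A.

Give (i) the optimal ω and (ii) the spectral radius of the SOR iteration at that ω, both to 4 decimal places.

½·tridiag(1,0,1) at n=31: λ_k = cos(kπ/32); max |λ| at k=1 ⇒ ρ_J = cos(π/32) ≈ 0.9952.
√(1−ρ_J²) = |sin(π/32)| = 0.09802
ω* = 2 / (1 + 0.09802) = 2 / 1.09802 ≈ 1.8215.
[ρ_SOR] ω* − 1 = 0.8215.

ω* = 1.8215, ρ_SOR = 0.8215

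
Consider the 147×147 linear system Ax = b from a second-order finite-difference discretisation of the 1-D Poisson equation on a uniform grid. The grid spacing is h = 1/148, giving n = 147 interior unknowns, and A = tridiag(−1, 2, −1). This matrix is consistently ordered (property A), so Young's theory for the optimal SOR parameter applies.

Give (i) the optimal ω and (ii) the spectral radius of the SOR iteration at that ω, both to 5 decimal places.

ω* = 1.95843, ρ_SOR = 0.95843

½·tridiag(1,0,1) at n=147: λ_k = cos(kπ/148); max |λ| at k=1 ⇒ ρ_J = cos(π/148) ≈ 0.99977.
1 − cos²(π/148) = sin²(π/148) ⇒ √(1−ρ_J²) = sin(π/148) = 0.021225.
Young: ω* = 2/(1+√(1−ρ_J²)) = 2/(1+0.021225) = 2/1.021225 = 1.95843.
ρ_SOR = ω* − 1 = 1.95843 − 1 = 0.95843.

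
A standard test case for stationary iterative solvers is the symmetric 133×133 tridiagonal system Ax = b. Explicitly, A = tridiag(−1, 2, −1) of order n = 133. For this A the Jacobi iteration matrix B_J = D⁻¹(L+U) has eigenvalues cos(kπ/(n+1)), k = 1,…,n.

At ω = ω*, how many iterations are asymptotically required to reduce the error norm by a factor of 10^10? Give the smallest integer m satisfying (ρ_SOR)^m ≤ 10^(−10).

m = 492

[ρ_J] n=133: ρ(B_J) = cos(π/(n+1)) = cos(π/134) = 0.9997252.
√(1−ρ_J²) = |sin(π/134)| = 0.0234426
Then 2/(1+√(1−ρ_J²)) = 2/(1+0.0234426); ω* = 2/1.0234426 = 1.9541887.
At ω = 1.9541887 every |λ(B_ω)| = ω−1, so ρ_SOR = 0.9541887.
m ≥ 10·ln10 / (−ln 0.9541887) = 491.022; smallest integer m = 492.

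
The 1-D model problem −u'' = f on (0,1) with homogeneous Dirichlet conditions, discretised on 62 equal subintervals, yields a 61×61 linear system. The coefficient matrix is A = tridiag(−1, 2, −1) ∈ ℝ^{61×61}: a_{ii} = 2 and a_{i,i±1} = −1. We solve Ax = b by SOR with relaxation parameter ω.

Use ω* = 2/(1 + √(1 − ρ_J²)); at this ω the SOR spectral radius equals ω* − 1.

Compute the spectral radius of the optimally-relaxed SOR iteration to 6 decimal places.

ρ_J = max_k |cos(kπ/62)| = cos(π/62) = 0.998717
root = sin(π/62) = 0.0506492  (since 1−cos² = sin²).
Young: ω* = 2/(1+√(1−ρ_J²)) = 2/(1+0.0506492) = 2/1.0506492 = 1.903585.
ρ_SOR = ω* − 1 = 1.903585 − 1 = 0.903585.

ρ_SOR = 0.903585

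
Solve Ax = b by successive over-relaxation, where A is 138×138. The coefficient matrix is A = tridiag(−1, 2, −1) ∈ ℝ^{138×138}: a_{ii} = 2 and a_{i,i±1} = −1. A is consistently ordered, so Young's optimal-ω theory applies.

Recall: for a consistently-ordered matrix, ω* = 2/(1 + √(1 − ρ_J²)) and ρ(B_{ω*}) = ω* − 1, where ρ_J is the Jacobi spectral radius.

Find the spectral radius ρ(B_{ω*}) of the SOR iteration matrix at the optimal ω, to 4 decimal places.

[ρ_J] n=138: ρ(B_J) = cos(π/(n+1)) = cos(π/139) = 0.9997.
√(1−ρ_J²) = |sin(π/139)| = 0.02260
Young: ω* = 2/(1+√(1−ρ_J²)) = 2/(1+0.02260) = 2/1.02260 = 1.9558.
[ρ_SOR] ω* − 1 = 0.9558.

ρ_SOR = 0.9558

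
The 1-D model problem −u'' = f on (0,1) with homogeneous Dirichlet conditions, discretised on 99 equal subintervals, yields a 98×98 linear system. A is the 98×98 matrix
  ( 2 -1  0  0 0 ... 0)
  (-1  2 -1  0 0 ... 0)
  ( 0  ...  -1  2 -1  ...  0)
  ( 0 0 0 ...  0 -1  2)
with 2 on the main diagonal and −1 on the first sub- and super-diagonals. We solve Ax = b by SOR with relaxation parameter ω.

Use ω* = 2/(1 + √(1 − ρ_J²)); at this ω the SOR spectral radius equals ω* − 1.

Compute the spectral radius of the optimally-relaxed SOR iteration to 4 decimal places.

ρ_SOR = 0.9385

n=98: λ(B_J) = 1 − λ(A)/2 = cos(kπ/99); k=1 gives ρ_J = 0.9995.
root = sin(π/99) = 0.03173  (since 1−cos² = sin²).
[ω*] 2 ÷ (1 + 0.03173) = 2 ÷ 1.03173 = 1.9385.
Hence ρ(B_{ω*}) = 1.9385 − 1 = 0.9385.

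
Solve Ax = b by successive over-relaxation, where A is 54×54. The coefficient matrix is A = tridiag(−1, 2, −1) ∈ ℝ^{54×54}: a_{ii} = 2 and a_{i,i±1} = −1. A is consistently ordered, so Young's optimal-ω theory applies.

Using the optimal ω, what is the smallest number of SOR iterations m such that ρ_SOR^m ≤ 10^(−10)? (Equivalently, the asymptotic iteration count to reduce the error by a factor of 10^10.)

m = 202

½·tridiag(1,0,1) at n=54: λ_k = cos(kπ/55); max |λ| at k=1 ⇒ ρ_J = cos(π/55) ≈ 0.9983691.
√(1 − cos²(π/55)) = sin(π/55) ≈ 0.0570888.
Young: ω* = 2/(1+√(1−ρ_J²)) = 2/(1+0.0570888) = 2/1.0570888 = 1.8919886.
ρ(B_{ω*}) = ω*−1 = 0.8919886
m ≥ 10·ln10 / (−ln 0.8919886) = 201.448; smallest integer m = 202.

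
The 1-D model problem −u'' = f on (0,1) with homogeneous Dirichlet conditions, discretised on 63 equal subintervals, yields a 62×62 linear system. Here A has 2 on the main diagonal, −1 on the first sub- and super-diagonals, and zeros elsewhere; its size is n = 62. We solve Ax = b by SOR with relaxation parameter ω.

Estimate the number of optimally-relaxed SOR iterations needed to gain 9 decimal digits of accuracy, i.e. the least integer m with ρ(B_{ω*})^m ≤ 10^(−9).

B_J for the 62×62 system has eigenvalues cos(kπ/63); ρ_J = cos(π/63) = 0.9987569.
√(1−ρ_J²) = |sin(π/63)| = 0.0498459
So ω* = 2/1.0498459 = 1.9050415 (Young).
and ρ(B_{ω*}) = 1.9050415 − 1 = 0.9050415.
9·ln10 = 20.7233; −ln(0.9050415) = 0.0997745; m = ⌈20.7233/0.0997745⌉ = ⌈207.701⌉ = 208.

m = 208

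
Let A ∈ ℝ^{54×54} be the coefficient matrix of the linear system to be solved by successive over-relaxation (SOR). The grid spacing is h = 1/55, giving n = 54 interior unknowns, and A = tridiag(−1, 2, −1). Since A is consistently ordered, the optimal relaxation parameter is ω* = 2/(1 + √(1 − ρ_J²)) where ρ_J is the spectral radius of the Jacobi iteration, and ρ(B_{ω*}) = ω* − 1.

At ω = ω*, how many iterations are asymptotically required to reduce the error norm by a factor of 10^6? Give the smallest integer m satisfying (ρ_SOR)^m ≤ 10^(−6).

With n=54, ρ(Jacobi) = cos(π/55) = 0.9983691.
1 − cos²(π/55) = sin²(π/55) ⇒ √(1−ρ_J²) = sin(π/55) = 0.0570888.
Young: ω* = 2/(1+√(1−ρ_J²)) = 2/(1+0.0570888) = 2/1.0570888 = 1.8919886.
[ρ_SOR] ω* − 1 = 0.8919886.
For 6 digits: m = 6·ln10 / (−ln 0.8919886) = 13.8155/0.114302 = 120.868; round up → m = 121.

m = 121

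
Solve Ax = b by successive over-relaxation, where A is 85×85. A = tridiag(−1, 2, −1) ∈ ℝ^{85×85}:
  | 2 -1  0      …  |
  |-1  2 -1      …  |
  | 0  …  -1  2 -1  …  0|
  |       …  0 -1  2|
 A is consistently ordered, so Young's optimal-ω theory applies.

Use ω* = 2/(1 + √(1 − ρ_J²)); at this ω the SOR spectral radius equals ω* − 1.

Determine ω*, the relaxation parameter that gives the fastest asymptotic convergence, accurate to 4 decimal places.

ω* = 1.9295

spectrum of D⁻¹(L+U) = {cos(kπ/86) : 1≤k≤85}; ρ_J = cos(π/86) = 0.9993.
root = sin(π/86) = 0.03652  (since 1−cos² = sin²).
ω* = 2/(1 + 0.03652) = 2/1.03652 = 1.9295.
ρ(B_{ω*}) = ω*−1 = 0.9295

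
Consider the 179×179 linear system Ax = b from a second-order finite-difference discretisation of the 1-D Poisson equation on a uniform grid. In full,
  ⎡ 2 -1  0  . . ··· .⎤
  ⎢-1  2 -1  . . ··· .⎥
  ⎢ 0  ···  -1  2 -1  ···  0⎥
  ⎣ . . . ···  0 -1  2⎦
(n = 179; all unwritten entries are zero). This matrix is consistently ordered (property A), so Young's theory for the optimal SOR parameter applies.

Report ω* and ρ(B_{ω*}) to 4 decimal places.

n=179: λ(B_J) = 1 − λ(A)/2 = cos(kπ/180); k=1 gives ρ_J = 0.9998.
root = sin(π/180) = 0.01745  (since 1−cos² = sin²).
Young: ω* = 2/(1+√(1−ρ_J²)) = 2/(1+0.01745) = 2/1.01745 = 1.9657.
[ρ_SOR] ω* − 1 = 0.9657.

ω* = 1.9657, ρ_SOR = 0.9657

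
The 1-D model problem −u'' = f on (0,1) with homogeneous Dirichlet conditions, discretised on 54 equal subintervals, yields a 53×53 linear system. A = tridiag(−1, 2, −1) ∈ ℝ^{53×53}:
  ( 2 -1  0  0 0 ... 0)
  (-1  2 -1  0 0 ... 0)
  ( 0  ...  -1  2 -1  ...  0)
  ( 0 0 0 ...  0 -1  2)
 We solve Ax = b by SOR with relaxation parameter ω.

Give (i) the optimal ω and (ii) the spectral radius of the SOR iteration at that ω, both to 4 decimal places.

B_J for the 53×53 system has eigenvalues cos(kπ/54); ρ_J = cos(π/54) = 0.9983.
√(1−ρ_J²) simplifies to sin(π/54) = 0.05814.
ω* = 2/(1+0.05814) = 1.8901
and ρ(B_{ω*}) = 1.8901 − 1 = 0.8901.

ω* = 1.8901, ρ_SOR = 0.8901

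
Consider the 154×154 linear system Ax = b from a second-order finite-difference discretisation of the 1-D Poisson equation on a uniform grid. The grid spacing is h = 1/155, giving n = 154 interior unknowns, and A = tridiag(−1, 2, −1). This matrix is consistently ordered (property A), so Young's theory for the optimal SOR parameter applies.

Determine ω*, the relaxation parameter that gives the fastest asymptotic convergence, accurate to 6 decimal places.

½·tridiag(1,0,1) at n=154: λ_k = cos(kπ/155); max |λ| at k=1 ⇒ ρ_J = cos(π/155) ≈ 0.999795.
√(1−ρ_J²) simplifies to sin(π/155) = 0.0202670.
ω* = 2 / (1 + 0.0202670) = 2 / 1.0202670 ≈ 1.960271.
[ρ_SOR] ω* − 1 = 0.960271.

ω* = 1.960271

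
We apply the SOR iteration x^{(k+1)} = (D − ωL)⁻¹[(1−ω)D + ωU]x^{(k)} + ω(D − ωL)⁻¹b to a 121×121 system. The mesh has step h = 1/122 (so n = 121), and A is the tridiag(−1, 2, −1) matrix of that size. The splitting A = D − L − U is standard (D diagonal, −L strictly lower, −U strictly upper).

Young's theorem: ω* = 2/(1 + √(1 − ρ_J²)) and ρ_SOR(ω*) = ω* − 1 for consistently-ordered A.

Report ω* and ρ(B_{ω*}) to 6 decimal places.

With n=121, ρ(Jacobi) = cos(π/122) = 0.999668.
√(1 − cos²(π/122)) = sin(π/122) ≈ 0.0257479.
ω* = 2 / (1 + 0.0257479) = 2 / 1.0257479 ≈ 1.949797.
ρ(B_{ω*}) = ω*−1 = 0.949797

ω* = 1.949797, ρ_SOR = 0.949797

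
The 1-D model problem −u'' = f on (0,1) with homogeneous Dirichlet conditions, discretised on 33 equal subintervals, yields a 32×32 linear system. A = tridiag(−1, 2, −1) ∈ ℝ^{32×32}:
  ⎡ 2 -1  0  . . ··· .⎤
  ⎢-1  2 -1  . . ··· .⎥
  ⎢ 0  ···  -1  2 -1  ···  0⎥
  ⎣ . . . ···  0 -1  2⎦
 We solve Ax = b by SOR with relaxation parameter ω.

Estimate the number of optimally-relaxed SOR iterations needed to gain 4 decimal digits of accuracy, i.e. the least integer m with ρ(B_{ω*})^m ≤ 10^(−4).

m = 49

[ρ_J] n=32: ρ(B_J) = cos(π/(n+1)) = cos(π/33) = 0.9954719.
1 − cos²(π/33) = sin²(π/33) ⇒ √(1−ρ_J²) = sin(π/33) = 0.0950560.
[ω*] 2 ÷ (1 + 0.0950560) = 2 ÷ 1.0950560 = 1.8263906.
ρ_SOR = ω* − 1 = 1.8263906 − 1 = 0.8263906.
4·ln10 = 9.21034; −ln(0.8263906) = 0.190688; m = ⌈9.21034/0.190688⌉ = ⌈48.301⌉ = 49.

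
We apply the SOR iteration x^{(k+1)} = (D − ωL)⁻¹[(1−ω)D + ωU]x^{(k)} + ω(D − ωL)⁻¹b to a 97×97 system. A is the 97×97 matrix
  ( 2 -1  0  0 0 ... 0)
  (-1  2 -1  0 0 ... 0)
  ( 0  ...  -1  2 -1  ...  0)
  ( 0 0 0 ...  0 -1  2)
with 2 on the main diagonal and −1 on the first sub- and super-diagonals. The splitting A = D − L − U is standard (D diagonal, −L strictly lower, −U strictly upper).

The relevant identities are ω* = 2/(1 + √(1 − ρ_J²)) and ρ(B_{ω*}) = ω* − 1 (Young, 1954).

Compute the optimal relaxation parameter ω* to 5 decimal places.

ω* = 1.93789

[ρ_J] n=97: ρ(B_J) = cos(π/(n+1)) = cos(π/98) = 0.99949.
√(1 − cos²(π/98)) = sin(π/98) ≈ 0.032052.
Then 2/(1+√(1−ρ_J²)) = 2/(1+0.032052); ω* = 2/1.032052 = 1.93789.
and ρ(B_{ω*}) = 1.93789 − 1 = 0.93789.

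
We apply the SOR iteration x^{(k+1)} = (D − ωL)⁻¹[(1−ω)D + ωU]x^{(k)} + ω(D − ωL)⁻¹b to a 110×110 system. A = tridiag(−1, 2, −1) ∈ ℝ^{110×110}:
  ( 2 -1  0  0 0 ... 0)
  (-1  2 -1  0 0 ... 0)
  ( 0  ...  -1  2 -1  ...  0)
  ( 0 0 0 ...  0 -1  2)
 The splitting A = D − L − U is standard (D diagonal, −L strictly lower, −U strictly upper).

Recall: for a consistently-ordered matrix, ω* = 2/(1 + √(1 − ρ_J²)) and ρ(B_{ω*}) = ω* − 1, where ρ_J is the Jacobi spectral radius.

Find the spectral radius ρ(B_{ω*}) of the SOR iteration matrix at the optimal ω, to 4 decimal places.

With n=110, ρ(Jacobi) = cos(π/111) = 0.9996.
√(1−ρ_J²) = |sin(π/111)| = 0.02830
[ω*] 2 ÷ (1 + 0.02830) = 2 ÷ 1.02830 = 1.9450.
[ρ_SOR] ω* − 1 = 0.9450.

ρ_SOR = 0.9450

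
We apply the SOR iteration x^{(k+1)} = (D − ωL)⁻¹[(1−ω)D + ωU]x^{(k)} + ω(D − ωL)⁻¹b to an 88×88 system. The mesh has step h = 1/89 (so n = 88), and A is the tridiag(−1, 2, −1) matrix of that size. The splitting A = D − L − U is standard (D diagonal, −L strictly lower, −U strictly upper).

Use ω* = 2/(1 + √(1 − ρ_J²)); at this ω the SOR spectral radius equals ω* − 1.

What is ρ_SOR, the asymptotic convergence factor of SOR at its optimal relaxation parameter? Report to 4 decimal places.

[ρ_J] n=88: ρ(B_J) = cos(π/(n+1)) = cos(π/89) = 0.9994.
1 − cos²(π/89) = sin²(π/89) ⇒ √(1−ρ_J²) = sin(π/89) = 0.03529.
So ω* = 2/1.03529 = 1.9318 (Young).
At ω = 1.9318 every |λ(B_ω)| = ω−1, so ρ_SOR = 0.9318.

ρ_SOR = 0.9318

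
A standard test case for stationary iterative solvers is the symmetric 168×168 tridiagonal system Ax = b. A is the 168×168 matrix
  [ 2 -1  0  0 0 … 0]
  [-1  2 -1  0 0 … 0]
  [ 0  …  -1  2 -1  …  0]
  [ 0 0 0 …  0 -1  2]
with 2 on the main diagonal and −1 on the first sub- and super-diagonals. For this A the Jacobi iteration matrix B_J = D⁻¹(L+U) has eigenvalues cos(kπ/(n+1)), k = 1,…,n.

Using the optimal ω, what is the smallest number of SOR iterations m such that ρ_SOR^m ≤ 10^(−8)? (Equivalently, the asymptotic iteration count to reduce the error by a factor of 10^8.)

B_J for the 168×168 system has eigenvalues cos(kπ/169); ρ_J = cos(π/169) = 0.9998272.
√(1−ρ_J²) simplifies to sin(π/169) = 0.0185882.
So ω* = 2/1.0185882 = 1.9635020 (Young).
At ω = 1.9635020 every |λ(B_ω)| = ω−1, so ρ_SOR = 0.9635020.
8·ln10 = 18.4207; −ln(0.9635020) = 0.0371807; m = ⌈18.4207/0.0371807⌉ = ⌈495.437⌉ = 496.

m = 496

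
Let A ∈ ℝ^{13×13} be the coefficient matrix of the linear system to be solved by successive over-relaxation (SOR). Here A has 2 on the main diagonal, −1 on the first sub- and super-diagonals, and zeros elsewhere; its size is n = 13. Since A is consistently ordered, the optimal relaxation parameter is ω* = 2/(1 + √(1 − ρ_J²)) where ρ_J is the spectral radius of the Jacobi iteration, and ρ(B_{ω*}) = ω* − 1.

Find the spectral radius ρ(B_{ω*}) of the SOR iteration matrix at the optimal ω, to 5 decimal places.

ρ_SOR = 0.63596

spectrum of D⁻¹(L+U) = {cos(kπ/14) : 1≤k≤13}; ρ_J = cos(π/14) = 0.97493.
root = sin(π/14) = 0.222521  (since 1−cos² = sin²).
Young: ω* = 2/(1+√(1−ρ_J²)) = 2/(1+0.222521) = 2/1.222521 = 1.63596.
and ρ(B_{ω*}) = 1.63596 − 1 = 0.63596.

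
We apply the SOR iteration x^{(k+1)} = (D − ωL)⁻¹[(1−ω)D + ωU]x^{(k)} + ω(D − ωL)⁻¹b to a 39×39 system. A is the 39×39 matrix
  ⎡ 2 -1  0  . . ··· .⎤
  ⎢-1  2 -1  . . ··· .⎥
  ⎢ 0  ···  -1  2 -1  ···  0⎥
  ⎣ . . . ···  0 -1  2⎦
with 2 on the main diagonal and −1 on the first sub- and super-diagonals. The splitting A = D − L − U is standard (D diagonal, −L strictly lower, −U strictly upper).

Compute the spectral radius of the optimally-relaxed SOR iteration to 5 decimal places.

ρ_SOR = 0.85450

spectrum of D⁻¹(L+U) = {cos(kπ/40) : 1≤k≤39}; ρ_J = cos(π/40) = 0.99692.
√(1−ρ_J²) simplifies to sin(π/40) = 0.078459.
ω* = 2/(1 + 0.078459) = 2/1.078459 = 1.85450.
At ω = 1.85450 every |λ(B_ω)| = ω−1, so ρ_SOR = 0.85450.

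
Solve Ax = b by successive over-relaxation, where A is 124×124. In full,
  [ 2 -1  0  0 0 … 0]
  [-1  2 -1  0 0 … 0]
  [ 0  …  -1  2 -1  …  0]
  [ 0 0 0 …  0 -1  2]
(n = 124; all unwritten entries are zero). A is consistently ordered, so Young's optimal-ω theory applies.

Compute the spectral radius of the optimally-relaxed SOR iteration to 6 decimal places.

ρ_SOR = 0.950972

With n=124, ρ(Jacobi) = cos(π/125) = 0.999684.
√(1−ρ_J²) = |sin(π/125)| = 0.0251301
Young: ω* = 2/(1+√(1−ρ_J²)) = 2/(1+0.0251301) = 2/1.0251301 = 1.950972.
ρ_SOR = ω* − 1 ≈ 0.950972.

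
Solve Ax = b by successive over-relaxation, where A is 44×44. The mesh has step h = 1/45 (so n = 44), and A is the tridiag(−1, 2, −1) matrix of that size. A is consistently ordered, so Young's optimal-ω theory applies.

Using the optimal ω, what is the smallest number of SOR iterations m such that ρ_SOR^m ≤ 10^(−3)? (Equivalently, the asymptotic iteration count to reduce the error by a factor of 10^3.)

m = 50

ρ_J = max_k |cos(kπ/45)| = cos(π/45) = 0.9975641
√(1−ρ_J²) simplifies to sin(π/45) = 0.0697565.
[ω*] 2 ÷ (1 + 0.0697565) = 2 ÷ 1.0697565 = 1.8695843.
ρ(B_{ω*}) = ω*−1 = 0.8695843
(0.8695843)^m ≤ 10^{−3}  ⇒  m·ln(0.8695843) ≤ −3·ln10  ⇒  m ≥ 49.433  ⇒  m = 50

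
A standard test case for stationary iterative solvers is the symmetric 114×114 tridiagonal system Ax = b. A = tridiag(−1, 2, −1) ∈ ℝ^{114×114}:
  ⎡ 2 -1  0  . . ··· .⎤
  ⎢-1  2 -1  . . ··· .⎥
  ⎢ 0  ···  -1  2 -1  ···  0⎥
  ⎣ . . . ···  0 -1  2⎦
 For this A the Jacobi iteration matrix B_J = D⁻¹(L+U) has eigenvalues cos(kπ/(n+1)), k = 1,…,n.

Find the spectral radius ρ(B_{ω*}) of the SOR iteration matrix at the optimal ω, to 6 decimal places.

½·tridiag(1,0,1) at n=114: λ_k = cos(kπ/115); max |λ| at k=1 ⇒ ρ_J = cos(π/115) ≈ 0.999627.
√(1 − cos²(π/115)) = sin(π/115) ≈ 0.0273148.
So ω* = 2/1.0273148 = 1.946823 (Young).
and ρ(B_{ω*}) = 1.946823 − 1 = 0.946823.

ρ_SOR = 0.946823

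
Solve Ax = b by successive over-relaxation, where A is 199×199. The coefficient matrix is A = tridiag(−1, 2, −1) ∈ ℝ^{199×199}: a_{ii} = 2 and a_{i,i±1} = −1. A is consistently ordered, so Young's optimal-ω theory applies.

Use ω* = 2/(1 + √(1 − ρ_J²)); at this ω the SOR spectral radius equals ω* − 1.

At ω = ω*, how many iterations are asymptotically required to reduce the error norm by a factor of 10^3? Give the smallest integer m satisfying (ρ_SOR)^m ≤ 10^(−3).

With n=199, ρ(Jacobi) = cos(π/200) = 0.9998766.
1 − cos²(π/200) = sin²(π/200) ⇒ √(1−ρ_J²) = sin(π/200) = 0.0157073.
[ω*] 2 ÷ (1 + 0.0157073) = 2 ÷ 1.0157073 = 1.9690712.
and ρ(B_{ω*}) = 1.9690712 − 1 = 0.9690712.
For 3 digits: m = 3·ln10 / (−ln 0.9690712) = 6.90776/0.0314172 = 219.872; round up → m = 220.

m = 220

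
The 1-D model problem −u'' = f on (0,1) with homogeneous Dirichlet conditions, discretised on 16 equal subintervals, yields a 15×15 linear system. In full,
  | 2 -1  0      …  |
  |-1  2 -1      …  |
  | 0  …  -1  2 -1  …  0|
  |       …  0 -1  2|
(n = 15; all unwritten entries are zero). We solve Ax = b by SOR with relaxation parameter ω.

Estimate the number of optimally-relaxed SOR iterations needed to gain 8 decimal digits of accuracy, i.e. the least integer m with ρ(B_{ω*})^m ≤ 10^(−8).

m = 47

B_J for the 15×15 system has eigenvalues cos(kπ/16); ρ_J = cos(π/16) = 0.9807853.
root = sin(π/16) = 0.1950903  (since 1−cos² = sin²).
ω* = 2 / (1 + 0.1950903) = 2 / 1.1950903 ≈ 1.6735137.
At ω = 1.6735137 every |λ(B_ω)| = ω−1, so ρ_SOR = 0.6735137.
8·ln10 = 18.4207; −ln(0.6735137) = 0.395247; m = ⌈18.4207/0.395247⌉ = ⌈46.606⌉ = 47.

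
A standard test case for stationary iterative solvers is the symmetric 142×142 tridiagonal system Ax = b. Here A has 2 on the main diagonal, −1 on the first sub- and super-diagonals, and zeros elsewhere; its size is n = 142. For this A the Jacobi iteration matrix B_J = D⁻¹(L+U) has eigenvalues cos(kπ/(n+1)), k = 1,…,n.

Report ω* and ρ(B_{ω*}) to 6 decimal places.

With n=142, ρ(Jacobi) = cos(π/143) = 0.999759.
root = sin(π/143) = 0.0219674  (since 1−cos² = sin²).
ω* = 2/(1 + 0.0219674) = 2/1.0219674 = 1.957010.
ρ(B_{ω*}) = ω*−1 = 0.957010

ω* = 1.957010, ρ_SOR = 0.957010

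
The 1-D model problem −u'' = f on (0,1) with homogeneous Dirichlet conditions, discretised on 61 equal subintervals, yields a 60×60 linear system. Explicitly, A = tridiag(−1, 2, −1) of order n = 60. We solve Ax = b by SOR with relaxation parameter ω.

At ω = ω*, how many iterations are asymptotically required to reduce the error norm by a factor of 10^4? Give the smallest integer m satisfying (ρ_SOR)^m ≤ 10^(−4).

B_J for the 60×60 system has eigenvalues cos(kπ/61); ρ_J = cos(π/61) = 0.9986741.
1 − cos²(π/61) = sin²(π/61) ⇒ √(1−ρ_J²) = sin(π/61) = 0.0514788.
So ω* = 2/1.0514788 = 1.9020830 (Young).
[ρ_SOR] ω* − 1 = 0.9020830.
For 4 digits: m = 4·ln10 / (−ln 0.9020830) = 9.21034/0.103049 = 89.378; round up → m = 90.

m = 90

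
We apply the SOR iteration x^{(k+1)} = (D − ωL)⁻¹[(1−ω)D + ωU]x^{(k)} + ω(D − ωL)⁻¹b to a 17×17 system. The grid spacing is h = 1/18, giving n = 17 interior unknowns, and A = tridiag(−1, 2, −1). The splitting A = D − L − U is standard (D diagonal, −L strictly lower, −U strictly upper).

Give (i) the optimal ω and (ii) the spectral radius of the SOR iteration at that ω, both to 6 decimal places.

ω* = 1.704088, ρ_SOR = 0.704088

[ρ_J] n=17: ρ(B_J) = cos(π/(n+1)) = cos(π/18) = 0.984808.
√(1−ρ_J²) = |sin(π/18)| = 0.1736482
Then 2/(1+√(1−ρ_J²)) = 2/(1+0.1736482); ω* = 2/1.1736482 = 1.704088.
ρ_SOR = ω* − 1 = 1.704088 − 1 = 0.704088.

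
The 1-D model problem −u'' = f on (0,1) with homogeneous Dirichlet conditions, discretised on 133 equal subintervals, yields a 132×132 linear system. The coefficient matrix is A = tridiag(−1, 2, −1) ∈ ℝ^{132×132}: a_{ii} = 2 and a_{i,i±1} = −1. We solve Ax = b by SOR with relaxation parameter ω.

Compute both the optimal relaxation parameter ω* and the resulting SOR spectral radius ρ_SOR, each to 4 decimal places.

ω* = 1.9539, ρ_SOR = 0.9539

½·tridiag(1,0,1) at n=132: λ_k = cos(kπ/133); max |λ| at k=1 ⇒ ρ_J = cos(π/133) ≈ 0.9997.
√(1 − cos²(π/133)) = sin(π/133) ≈ 0.02362.
Then 2/(1+√(1−ρ_J²)) = 2/(1+0.02362); ω* = 2/1.02362 = 1.9539.
At ω = 1.9539 every |λ(B_ω)| = ω−1, so ρ_SOR = 0.9539.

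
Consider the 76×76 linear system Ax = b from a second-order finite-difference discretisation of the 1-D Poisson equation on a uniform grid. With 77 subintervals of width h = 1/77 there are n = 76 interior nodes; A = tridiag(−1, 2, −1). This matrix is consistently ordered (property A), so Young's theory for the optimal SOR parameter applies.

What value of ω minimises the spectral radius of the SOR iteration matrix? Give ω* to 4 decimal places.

ω* = 1.9216

ρ_J = max_k |cos(kπ/77)| = cos(π/77) = 0.9992
1 − cos²(π/77) = sin²(π/77) ⇒ √(1−ρ_J²) = sin(π/77) = 0.04079.
Young: ω* = 2/(1+√(1−ρ_J²)) = 2/(1+0.04079) = 2/1.04079 = 1.9216.
and ρ(B_{ω*}) = 1.9216 − 1 = 0.9216.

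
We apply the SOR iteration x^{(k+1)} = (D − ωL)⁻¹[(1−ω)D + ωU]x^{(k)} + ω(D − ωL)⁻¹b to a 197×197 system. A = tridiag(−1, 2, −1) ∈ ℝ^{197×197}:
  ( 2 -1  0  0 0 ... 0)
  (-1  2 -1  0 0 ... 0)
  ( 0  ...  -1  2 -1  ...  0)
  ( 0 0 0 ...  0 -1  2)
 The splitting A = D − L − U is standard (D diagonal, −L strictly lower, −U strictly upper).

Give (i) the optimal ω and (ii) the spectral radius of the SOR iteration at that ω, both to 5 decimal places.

B_J for the 197×197 system has eigenvalues cos(kπ/198); ρ_J = cos(π/198) = 0.99987.
√(1 − cos²(π/198)) = sin(π/198) ≈ 0.015866.
Then 2/(1+√(1−ρ_J²)) = 2/(1+0.015866); ω* = 2/1.015866 = 1.96876.
[ρ_SOR] ω* − 1 = 0.96876.

ω* = 1.96876, ρ_SOR = 0.96876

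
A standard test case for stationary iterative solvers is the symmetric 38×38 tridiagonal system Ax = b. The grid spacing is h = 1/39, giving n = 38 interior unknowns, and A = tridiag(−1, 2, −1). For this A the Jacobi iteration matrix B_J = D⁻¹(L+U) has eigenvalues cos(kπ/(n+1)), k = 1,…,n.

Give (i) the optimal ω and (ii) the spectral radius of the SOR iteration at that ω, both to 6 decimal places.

ω* = 1.851052, ρ_SOR = 0.851052

n=38: λ(B_J) = 1 − λ(A)/2 = cos(kπ/39); k=1 gives ρ_J = 0.996757.
√(1−ρ_J²) simplifies to sin(π/39) = 0.0804666.
So ω* = 2/1.0804666 = 1.851052 (Young).
At ω = 1.851052 every |λ(B_ω)| = ω−1, so ρ_SOR = 0.851052.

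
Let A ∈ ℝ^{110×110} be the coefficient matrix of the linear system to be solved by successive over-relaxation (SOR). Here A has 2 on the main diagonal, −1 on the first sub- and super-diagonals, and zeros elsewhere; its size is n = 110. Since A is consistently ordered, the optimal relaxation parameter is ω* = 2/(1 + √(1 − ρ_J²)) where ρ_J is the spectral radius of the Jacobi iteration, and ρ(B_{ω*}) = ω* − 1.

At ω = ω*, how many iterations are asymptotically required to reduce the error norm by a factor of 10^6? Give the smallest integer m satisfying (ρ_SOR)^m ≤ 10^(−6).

n=110: λ(B_J) = 1 − λ(A)/2 = cos(kπ/111); k=1 gives ρ_J = 0.9995995.
√(1−ρ_J²) = |sin(π/111)| = 0.0282989
Young: ω* = 2/(1+√(1−ρ_J²)) = 2/(1+0.0282989) = 2/1.0282989 = 1.9449598.
ρ_SOR = ω* − 1 = 1.9449598 − 1 = 0.9449598.
m ≥ 6·ln10 / (−ln 0.9449598) = 244.034; smallest integer m = 245.

m = 245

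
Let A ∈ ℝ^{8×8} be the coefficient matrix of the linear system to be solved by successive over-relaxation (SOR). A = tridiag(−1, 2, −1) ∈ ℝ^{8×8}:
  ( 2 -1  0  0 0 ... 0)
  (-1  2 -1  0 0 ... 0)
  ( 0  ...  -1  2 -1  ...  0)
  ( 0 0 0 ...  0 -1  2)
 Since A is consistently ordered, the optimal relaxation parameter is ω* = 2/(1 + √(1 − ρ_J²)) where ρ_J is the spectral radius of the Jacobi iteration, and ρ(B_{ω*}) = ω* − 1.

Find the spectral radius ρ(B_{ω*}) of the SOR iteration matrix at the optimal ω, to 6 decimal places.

spectrum of D⁻¹(L+U) = {cos(kπ/9) : 1≤k≤8}; ρ_J = cos(π/9) = 0.939693.
1 − cos²(π/9) = sin²(π/9) ⇒ √(1−ρ_J²) = sin(π/9) = 0.3420201.
ω* = 2 / (1 + 0.3420201) = 2 / 1.3420201 ≈ 1.490291.
Hence ρ(B_{ω*}) = 1.490291 − 1 = 0.490291.

ρ_SOR = 0.490291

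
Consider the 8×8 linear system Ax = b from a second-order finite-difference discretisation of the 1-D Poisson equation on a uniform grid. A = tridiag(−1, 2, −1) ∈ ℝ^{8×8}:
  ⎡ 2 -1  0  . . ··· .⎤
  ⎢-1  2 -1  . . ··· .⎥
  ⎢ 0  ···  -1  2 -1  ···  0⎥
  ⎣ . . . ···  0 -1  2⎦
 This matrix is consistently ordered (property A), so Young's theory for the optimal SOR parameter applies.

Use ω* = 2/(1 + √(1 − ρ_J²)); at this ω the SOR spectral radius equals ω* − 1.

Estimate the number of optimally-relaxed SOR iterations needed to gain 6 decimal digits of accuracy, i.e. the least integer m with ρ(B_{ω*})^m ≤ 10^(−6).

m = 20

[ρ_J] n=8: ρ(B_J) = cos(π/(n+1)) = cos(π/9) = 0.9396926.
√(1 − cos²(π/9)) = sin(π/9) ≈ 0.3420201.
ω* = 2/(1+0.3420201) = 1.4902906
At ω = 1.4902906 every |λ(B_ω)| = ω−1, so ρ_SOR = 0.4902906.
ρ_SOR^m ≤ 10^(−6) ⇔ m ≥ 6·ln10/(−ln 0.4902906) = 13.8155/0.712757 = 19.383; m = ⌈19.383⌉ = 20.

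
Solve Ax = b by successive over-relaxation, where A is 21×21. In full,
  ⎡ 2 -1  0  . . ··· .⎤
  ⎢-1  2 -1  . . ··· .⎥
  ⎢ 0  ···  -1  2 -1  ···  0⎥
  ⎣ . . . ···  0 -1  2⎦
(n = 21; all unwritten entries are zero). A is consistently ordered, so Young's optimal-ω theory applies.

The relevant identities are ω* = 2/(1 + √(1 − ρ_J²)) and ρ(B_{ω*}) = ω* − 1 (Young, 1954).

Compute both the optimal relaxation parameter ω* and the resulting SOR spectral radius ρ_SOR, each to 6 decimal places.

With n=21, ρ(Jacobi) = cos(π/22) = 0.989821.
1 − cos²(π/22) = sin²(π/22) ⇒ √(1−ρ_J²) = sin(π/22) = 0.1423148.
ω* = 2 / (1 + 0.1423148) = 2 / 1.1423148 ≈ 1.750831.
ρ(B_{ω*}) = ω*−1 = 0.750831

ω* = 1.750831, ρ_SOR = 0.750831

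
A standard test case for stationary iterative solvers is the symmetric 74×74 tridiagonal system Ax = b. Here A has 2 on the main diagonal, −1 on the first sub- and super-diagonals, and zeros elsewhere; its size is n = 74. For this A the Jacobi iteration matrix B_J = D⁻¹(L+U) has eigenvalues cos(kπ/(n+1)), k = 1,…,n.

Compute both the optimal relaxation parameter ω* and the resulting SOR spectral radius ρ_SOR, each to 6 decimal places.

ρ_J = max_k |cos(kπ/75)| = cos(π/75) = 0.999123
1 − cos²(π/75) = sin²(π/75) ⇒ √(1−ρ_J²) = sin(π/75) = 0.0418757.
ω* = 2/(1+0.0418757) = 1.919615
[ρ_SOR] ω* − 1 = 0.919615.

ω* = 1.919615, ρ_SOR = 0.919615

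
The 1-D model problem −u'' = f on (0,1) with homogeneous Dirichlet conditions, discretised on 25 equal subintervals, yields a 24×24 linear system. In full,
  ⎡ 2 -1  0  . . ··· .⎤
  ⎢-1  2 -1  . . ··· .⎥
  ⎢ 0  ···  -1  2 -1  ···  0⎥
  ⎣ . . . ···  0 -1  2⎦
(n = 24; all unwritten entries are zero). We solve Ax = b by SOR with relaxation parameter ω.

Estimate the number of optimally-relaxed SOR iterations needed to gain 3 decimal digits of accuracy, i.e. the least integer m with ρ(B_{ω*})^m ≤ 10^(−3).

m = 28

B_J for the 24×24 system has eigenvalues cos(kπ/25); ρ_J = cos(π/25) = 0.9921147.
root = sin(π/25) = 0.1253332  (since 1−cos² = sin²).
ω* = 2 / (1 + 0.1253332) = 2 / 1.1253332 ≈ 1.7772514.
ρ_SOR = ω* − 1 = 1.7772514 − 1 = 0.7772514.
m ≥ 3·ln10 / (−ln 0.7772514) = 27.413; smallest integer m = 28.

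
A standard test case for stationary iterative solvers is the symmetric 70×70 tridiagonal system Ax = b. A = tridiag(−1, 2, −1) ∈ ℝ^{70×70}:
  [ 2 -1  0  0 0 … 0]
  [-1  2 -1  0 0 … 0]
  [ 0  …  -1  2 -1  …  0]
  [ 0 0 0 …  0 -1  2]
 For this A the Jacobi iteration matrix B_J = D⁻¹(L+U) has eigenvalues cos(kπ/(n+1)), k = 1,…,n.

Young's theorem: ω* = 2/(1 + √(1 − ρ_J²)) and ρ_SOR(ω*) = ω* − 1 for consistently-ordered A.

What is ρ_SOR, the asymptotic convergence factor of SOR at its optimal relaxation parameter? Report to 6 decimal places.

ρ_SOR = 0.915281

With n=70, ρ(Jacobi) = cos(π/71) = 0.999021.
root = sin(π/71) = 0.0442333  (since 1−cos² = sin²).
ω* = 2 / (1 + 0.0442333) = 2 / 1.0442333 ≈ 1.915281.
At ω = 1.915281 every |λ(B_ω)| = ω−1, so ρ_SOR = 0.915281.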